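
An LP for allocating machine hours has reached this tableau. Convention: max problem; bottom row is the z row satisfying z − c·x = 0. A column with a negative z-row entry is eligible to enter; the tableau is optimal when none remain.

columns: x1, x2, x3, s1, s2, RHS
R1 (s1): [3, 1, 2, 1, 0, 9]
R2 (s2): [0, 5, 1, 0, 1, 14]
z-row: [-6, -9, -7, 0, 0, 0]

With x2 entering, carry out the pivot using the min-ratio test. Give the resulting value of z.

126/5

Ratio test on column x2 — row 1: 9/1 = 9; row 2: 14/5 = 14/5. Minimum is 14/5 at row 2 (s2 leaves); pivot element 5.
Pivot on row 2; the z-row RHS becomes 0 − (-9)·(14/5) = 126/5.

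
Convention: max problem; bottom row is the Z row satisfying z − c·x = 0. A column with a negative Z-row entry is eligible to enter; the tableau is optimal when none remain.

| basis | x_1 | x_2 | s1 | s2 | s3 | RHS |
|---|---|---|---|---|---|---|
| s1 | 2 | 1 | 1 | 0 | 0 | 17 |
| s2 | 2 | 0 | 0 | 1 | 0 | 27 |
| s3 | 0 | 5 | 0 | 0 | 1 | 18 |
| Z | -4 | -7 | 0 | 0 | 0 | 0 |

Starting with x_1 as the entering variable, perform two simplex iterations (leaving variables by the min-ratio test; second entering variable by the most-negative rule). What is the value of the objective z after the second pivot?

Ratio test on column x_1 — row 1: 17/2 = 17/2; row 2: 27/2 = 27/2; row 3: entry 0 ≤ 0. Minimum is 17/2 at row 1 (s1 leaves); pivot element 2.
Pivot on row 1; the Z-row RHS becomes 0 − (-4)·(17/2) = 34.
Next entering variable (most negative Z-row entry -5): x_2.
Ratio test on column x_2 — row 1: (17/2)/(1/2) = 17; row 2: entry -1 ≤ 0; row 3: 18/5 = 18/5. Minimum is 18/5 at row 3 (s3 leaves); pivot element 5.
After the second pivot the Z-row RHS is 34 − (-5)·(18/5) = 52.

52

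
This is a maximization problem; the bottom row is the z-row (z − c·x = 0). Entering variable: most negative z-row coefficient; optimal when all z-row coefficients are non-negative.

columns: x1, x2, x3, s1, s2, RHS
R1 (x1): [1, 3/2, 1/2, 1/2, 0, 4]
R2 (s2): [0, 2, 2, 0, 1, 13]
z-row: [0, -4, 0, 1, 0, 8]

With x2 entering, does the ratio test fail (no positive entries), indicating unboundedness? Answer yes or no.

no

Column x2 has positive entries in row(s) 1, 2, so the ratio test bounds it — not unbounded.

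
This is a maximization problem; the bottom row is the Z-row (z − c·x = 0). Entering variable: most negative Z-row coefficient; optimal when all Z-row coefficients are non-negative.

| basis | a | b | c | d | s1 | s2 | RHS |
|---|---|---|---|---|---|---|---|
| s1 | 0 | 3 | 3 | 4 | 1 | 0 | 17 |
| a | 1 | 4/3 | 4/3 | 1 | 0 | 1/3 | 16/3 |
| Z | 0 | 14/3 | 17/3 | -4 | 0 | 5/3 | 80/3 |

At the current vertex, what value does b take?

0

b is not in the basis, so in the current basic feasible solution b = 0.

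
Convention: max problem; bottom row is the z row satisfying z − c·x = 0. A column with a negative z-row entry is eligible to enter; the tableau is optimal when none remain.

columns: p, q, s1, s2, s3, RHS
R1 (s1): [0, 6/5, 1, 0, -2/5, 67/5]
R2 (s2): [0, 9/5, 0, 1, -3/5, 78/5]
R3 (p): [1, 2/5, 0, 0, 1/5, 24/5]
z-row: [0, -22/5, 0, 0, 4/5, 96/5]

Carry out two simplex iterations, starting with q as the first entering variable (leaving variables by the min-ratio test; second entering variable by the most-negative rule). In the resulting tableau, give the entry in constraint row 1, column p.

Ratio test on column q — row 1: (67/5)/(6/5) = 67/6; row 2: (78/5)/(9/5) = 26/3; row 3: (24/5)/(2/5) = 12. Minimum is 26/3 at row 2 (s2 leaves); pivot element 9/5.
Divide row 2 by 9/5; eliminate column q from the other rows.
Second iteration: most negative z-row entry is -2/3 in column s3, so s3 enters.
Ratio test on column s3 — row 1: entry 0 ≤ 0; row 2: entry -1/3 ≤ 0; row 3: (4/3)/(1/3) = 4. Minimum is 4 at row 3 (p leaves); pivot element 1/3.
Divide row 3 by 1/3; eliminate column s3 from the other rows.
After both pivots, the entry at constraint row 1, column p is 0.

0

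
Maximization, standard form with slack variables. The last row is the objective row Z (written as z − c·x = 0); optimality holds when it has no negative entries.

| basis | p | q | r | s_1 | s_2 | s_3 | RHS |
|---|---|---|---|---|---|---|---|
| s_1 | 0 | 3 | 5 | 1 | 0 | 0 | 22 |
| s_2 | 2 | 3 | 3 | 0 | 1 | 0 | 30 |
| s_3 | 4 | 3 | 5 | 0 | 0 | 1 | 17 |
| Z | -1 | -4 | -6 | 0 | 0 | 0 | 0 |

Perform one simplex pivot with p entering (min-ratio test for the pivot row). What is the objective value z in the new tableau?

Ratio test on column p — row 1: entry 0 ≤ 0; row 2: 30/2 = 15; row 3: 17/4 = 17/4. Minimum is 17/4 at row 3 (s_3 leaves); pivot element 4.
Pivot on row 3; the Z-row RHS becomes 0 − (-1)·(17/4) = 17/4.

17/4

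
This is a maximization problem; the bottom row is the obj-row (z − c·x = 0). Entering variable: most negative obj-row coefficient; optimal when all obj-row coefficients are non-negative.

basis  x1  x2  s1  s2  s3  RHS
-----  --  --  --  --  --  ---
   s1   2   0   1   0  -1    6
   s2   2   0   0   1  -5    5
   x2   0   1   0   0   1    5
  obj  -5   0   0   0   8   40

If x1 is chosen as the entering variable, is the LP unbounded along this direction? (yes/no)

Column x1 has positive entries in row(s) 1, 2, so the ratio test bounds it — not unbounded.

no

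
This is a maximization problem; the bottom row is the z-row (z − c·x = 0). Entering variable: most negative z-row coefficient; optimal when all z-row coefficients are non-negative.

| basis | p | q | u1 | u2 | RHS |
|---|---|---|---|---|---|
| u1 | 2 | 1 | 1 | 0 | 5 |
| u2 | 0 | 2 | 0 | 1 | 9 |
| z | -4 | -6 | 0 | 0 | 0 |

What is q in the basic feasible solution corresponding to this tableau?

q is not in the basis, so in the current basic feasible solution q = 0.

0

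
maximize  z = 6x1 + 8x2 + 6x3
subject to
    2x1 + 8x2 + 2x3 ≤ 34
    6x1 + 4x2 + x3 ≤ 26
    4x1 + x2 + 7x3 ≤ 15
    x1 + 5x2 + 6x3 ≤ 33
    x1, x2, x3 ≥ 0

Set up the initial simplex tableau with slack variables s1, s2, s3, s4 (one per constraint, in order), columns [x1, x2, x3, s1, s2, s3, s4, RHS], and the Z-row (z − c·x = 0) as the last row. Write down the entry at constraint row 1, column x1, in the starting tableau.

2

Constraint 1 has coefficient 2 on x1.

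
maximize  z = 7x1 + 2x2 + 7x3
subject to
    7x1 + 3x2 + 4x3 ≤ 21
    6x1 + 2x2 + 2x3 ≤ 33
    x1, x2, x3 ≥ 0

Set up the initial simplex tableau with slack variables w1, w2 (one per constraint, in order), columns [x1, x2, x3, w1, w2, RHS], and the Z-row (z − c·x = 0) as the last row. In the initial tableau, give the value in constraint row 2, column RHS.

33

The RHS of constraint 2 is b_2 = 33.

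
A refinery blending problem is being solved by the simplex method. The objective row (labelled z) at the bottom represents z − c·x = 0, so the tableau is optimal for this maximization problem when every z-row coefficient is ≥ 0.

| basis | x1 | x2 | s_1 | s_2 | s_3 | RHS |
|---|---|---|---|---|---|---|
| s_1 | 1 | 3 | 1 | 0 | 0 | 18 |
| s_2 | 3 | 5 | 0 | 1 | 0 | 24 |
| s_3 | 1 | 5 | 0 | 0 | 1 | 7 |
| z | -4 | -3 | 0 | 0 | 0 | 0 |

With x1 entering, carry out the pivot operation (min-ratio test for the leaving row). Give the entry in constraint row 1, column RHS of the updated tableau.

Ratio test on column x1 — row 1: 18/1 = 18; row 2: 24/3 = 8; row 3: 7/1 = 7. Minimum is 7 at row 3 (s_3 leaves); pivot element 1.
Divide row 3 by 1; eliminate column x1 from the other rows.
Row 1 update in column RHS: 18 − 1·7 = 11.

11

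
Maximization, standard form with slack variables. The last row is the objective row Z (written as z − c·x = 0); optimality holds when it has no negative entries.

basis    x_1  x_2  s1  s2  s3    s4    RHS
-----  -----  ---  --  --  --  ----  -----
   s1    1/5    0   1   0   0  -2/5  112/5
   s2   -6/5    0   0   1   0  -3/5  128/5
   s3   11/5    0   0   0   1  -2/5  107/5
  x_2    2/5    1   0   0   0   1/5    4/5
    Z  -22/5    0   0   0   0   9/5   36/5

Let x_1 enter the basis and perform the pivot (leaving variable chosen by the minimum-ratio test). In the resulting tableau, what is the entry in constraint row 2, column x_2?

3

Ratio test on column x_1 — row 1: (112/5)/(1/5) = 112; row 2: entry -6/5 ≤ 0; row 3: (107/5)/(11/5) = 107/11; row 4: (4/5)/(2/5) = 2. Minimum is 2 at row 4 (x_2 leaves); pivot element 2/5.
Divide row 4 by 2/5; eliminate column x_1 from the other rows.
Row 2 update in column x_2: 0 − (-6/5)·(5/2) = 3.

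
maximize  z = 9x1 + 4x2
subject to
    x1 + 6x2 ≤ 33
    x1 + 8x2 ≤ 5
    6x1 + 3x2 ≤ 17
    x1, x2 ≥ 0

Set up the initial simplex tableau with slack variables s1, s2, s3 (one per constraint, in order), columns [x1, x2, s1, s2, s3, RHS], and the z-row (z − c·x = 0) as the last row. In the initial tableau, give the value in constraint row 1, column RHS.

33

The RHS of constraint 1 is b_1 = 33.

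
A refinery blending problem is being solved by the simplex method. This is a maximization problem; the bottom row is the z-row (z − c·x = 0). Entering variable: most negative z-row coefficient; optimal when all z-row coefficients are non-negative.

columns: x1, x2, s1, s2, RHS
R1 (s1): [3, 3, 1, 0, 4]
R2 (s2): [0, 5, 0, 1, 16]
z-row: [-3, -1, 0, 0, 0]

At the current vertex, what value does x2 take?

x2 is not in the basis, so in the current basic feasible solution x2 = 0.

0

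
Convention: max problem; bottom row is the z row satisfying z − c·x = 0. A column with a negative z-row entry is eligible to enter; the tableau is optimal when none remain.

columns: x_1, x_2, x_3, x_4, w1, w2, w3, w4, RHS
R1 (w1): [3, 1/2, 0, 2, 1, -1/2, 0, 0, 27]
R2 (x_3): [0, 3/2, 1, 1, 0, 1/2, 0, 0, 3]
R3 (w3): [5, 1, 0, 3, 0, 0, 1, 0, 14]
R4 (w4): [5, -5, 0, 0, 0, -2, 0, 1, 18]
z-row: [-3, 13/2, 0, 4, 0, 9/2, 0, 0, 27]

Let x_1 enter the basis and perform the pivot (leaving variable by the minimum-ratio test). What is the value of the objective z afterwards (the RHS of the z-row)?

Ratio test on column x_1 — row 1: 27/3 = 9; row 2: entry 0 ≤ 0; row 3: 14/5 = 14/5; row 4: 18/5 = 18/5. Minimum is 14/5 at row 3 (w3 leaves); pivot element 5.
Pivot on row 3; the z-row RHS becomes 27 − (-3)·(14/5) = 177/5.

177/5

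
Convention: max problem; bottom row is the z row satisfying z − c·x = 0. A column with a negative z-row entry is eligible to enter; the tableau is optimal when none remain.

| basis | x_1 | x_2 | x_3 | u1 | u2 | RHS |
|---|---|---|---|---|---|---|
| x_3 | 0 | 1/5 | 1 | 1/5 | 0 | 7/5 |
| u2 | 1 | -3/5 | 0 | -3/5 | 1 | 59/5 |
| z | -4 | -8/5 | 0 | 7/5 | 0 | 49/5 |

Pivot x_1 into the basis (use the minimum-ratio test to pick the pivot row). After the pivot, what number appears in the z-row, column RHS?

57

Ratio test on column x_1 — row 1: entry 0 ≤ 0; row 2: (59/5)/1 = 59/5. Minimum is 59/5 at row 2 (u2 leaves); pivot element 1.
Divide row 2 by 1; eliminate column x_1 from the other rows.
z-row update in column RHS: 49/5 − (-4)·(59/5) = 57.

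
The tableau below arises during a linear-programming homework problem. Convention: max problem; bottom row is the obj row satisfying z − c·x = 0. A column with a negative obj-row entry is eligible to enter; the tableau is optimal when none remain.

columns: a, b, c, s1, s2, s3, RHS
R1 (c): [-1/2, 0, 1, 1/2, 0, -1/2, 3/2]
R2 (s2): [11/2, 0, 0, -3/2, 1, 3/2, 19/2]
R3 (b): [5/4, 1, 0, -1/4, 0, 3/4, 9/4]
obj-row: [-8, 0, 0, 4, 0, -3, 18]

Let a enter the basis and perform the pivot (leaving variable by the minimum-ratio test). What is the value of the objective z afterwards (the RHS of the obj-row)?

Ratio test on column a — row 1: entry -1/2 ≤ 0; row 2: (19/2)/(11/2) = 19/11; row 3: (9/4)/(5/4) = 9/5. Minimum is 19/11 at row 2 (s2 leaves); pivot element 11/2.
Pivot on row 2; the obj-row RHS becomes 18 − (-8)·(19/11) = 350/11.

350/11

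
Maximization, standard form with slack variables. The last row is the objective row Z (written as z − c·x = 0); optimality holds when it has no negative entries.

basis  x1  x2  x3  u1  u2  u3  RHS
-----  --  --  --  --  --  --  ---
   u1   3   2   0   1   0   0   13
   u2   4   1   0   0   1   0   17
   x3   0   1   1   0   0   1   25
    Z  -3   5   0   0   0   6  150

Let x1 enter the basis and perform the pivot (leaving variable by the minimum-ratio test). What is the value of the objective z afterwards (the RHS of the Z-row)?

651/4

Ratio test on column x1 — row 1: 13/3 = 13/3; row 2: 17/4 = 17/4; row 3: entry 0 ≤ 0. Minimum is 17/4 at row 2 (u2 leaves); pivot element 4.
Pivot on row 2; the Z-row RHS becomes 150 − (-3)·(17/4) = 651/4.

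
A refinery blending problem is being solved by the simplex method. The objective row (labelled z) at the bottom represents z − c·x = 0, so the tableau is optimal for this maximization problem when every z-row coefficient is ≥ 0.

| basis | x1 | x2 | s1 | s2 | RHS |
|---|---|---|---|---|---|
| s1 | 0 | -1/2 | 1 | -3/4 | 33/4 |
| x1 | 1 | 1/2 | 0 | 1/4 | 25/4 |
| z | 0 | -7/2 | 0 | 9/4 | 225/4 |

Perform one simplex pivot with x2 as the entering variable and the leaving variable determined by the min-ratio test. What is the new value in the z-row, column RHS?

Ratio test on column x2 — row 1: entry -1/2 ≤ 0; row 2: (25/4)/(1/2) = 25/2. Minimum is 25/2 at row 2 (x1 leaves); pivot element 1/2.
Divide row 2 by 1/2; eliminate column x2 from the other rows.
z-row update in column RHS: 225/4 − (-7/2)·(25/2) = 100.

100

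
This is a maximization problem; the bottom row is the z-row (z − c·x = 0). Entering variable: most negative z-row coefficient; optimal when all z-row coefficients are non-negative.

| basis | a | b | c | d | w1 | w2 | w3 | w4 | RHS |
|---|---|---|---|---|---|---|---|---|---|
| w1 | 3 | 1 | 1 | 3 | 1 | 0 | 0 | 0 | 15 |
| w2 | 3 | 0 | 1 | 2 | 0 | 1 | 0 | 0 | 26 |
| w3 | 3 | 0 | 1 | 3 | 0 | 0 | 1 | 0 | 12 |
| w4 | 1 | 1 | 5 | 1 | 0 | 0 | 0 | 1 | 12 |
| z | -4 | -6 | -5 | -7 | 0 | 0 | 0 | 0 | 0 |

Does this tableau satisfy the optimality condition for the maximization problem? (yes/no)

The z-row has a negative entry -7 in column d, so it is not optimal.

no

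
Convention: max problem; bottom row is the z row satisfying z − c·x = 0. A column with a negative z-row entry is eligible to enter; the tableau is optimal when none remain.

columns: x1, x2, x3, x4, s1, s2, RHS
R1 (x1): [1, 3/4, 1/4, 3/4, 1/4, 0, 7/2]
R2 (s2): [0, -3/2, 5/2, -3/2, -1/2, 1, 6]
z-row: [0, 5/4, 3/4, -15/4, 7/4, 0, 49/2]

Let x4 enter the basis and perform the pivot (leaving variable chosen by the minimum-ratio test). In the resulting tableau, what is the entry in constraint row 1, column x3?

1/3

Ratio test on column x4 — row 1: (7/2)/(3/4) = 14/3; row 2: entry -3/2 ≤ 0. Minimum is 14/3 at row 1 (x1 leaves); pivot element 3/4.
Divide row 1 by 3/4; eliminate column x4 from the other rows.
In the new row 1, the x3 entry is the old entry divided by the pivot: (1/4)/(3/4) = 1/3.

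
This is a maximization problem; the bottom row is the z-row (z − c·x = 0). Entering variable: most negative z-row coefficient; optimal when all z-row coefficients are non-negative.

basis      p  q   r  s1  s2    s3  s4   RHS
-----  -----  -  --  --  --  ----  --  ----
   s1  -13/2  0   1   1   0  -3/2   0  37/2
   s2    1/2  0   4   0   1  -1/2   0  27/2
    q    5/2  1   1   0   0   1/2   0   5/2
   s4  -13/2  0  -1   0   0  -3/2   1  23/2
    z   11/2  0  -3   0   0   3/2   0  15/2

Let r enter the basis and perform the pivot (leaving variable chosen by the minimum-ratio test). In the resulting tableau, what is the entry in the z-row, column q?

Ratio test on column r — row 1: (37/2)/1 = 37/2; row 2: (27/2)/4 = 27/8; row 3: (5/2)/1 = 5/2; row 4: entry -1 ≤ 0. Minimum is 5/2 at row 3 (q leaves); pivot element 1.
Divide row 3 by 1; eliminate column r from the other rows.
z-row update in column q: 0 − (-3)·1 = 3.

3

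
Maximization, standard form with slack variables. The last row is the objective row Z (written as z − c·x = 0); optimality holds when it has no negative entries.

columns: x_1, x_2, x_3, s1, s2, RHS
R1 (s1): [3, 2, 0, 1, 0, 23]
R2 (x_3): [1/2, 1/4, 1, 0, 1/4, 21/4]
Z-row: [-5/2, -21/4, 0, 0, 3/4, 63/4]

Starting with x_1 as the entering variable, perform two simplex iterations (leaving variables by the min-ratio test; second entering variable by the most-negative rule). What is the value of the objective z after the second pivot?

Ratio test on column x_1 — row 1: 23/3 = 23/3; row 2: (21/4)/(1/2) = 21/2. Minimum is 23/3 at row 1 (s1 leaves); pivot element 3.
Pivot on row 1; the Z-row RHS becomes 63/4 − (-5/2)·(23/3) = 419/12.
Next entering variable (most negative Z-row entry -43/12): x_2.
Ratio test on column x_2 — row 1: (23/3)/(2/3) = 23/2; row 2: entry -1/12 ≤ 0. Minimum is 23/2 at row 1 (x_1 leaves); pivot element 2/3.
After the second pivot the Z-row RHS is 419/12 − (-43/12)·(23/2) = 609/8.

609/8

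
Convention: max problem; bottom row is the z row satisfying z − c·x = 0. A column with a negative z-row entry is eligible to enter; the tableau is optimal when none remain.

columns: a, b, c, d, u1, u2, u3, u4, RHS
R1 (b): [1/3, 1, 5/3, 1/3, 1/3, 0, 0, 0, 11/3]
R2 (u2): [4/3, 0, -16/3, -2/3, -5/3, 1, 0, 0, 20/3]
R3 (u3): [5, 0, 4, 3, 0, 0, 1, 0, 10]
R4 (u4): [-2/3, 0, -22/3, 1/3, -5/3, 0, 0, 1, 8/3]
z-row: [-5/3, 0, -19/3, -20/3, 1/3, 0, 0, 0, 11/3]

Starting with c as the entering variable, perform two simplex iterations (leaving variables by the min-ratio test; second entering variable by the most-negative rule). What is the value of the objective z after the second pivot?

226/11

Ratio test on column c — row 1: (11/3)/(5/3) = 11/5; row 2: entry -16/3 ≤ 0; row 3: 10/4 = 5/2; row 4: entry -22/3 ≤ 0. Minimum is 11/5 at row 1 (b leaves); pivot element 5/3.
Pivot on row 1; the z-row RHS becomes 11/3 − (-19/3)·(11/5) = 88/5.
Next entering variable (most negative z-row entry -27/5): d.
Ratio test on column d — row 1: (11/5)/(1/5) = 11; row 2: (92/5)/(2/5) = 46; row 3: (6/5)/(11/5) = 6/11; row 4: (94/5)/(9/5) = 94/9. Minimum is 6/11 at row 3 (u3 leaves); pivot element 11/5.
After the second pivot the z-row RHS is 88/5 − (-27/5)·(6/11) = 226/11.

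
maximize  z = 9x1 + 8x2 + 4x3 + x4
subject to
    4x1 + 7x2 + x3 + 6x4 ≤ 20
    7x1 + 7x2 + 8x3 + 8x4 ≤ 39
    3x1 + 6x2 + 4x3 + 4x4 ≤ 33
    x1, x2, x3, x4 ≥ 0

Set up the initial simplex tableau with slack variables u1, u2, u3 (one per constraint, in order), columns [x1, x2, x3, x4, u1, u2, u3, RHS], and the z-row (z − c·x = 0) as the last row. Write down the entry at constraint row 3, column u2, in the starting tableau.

0

Slack u2 belongs to constraint 2; its column is the unit vector e_2, so the entry in row 3 is 0.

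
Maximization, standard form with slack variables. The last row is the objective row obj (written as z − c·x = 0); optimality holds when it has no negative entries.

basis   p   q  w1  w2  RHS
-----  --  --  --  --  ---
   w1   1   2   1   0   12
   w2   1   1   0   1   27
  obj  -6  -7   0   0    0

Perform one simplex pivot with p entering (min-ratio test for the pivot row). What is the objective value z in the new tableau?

Ratio test on column p — row 1: 12/1 = 12; row 2: 27/1 = 27. Minimum is 12 at row 1 (w1 leaves); pivot element 1.
Pivot on row 1; the obj-row RHS becomes 0 − (-6)·12 = 72.

72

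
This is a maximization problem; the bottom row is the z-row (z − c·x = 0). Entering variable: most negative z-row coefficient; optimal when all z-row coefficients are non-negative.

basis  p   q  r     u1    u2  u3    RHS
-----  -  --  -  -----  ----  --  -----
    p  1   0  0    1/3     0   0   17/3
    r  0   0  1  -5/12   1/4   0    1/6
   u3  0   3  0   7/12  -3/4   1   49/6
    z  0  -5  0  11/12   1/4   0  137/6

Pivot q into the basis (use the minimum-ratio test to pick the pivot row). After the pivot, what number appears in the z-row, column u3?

5/3

Ratio test on column q — row 1: entry 0 ≤ 0; row 2: entry 0 ≤ 0; row 3: (49/6)/3 = 49/18. Minimum is 49/18 at row 3 (u3 leaves); pivot element 3.
Divide row 3 by 3; eliminate column q from the other rows.
z-row update in column u3: 0 − (-5)·(1/3) = 5/3.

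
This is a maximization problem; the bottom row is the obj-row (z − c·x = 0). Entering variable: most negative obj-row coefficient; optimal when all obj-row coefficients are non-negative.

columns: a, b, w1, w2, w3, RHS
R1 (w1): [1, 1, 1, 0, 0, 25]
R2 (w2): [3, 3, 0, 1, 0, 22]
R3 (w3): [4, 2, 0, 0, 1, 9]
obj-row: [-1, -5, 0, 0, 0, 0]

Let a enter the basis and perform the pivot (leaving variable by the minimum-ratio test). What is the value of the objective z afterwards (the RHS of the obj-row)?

9/4

Ratio test on column a — row 1: 25/1 = 25; row 2: 22/3 = 22/3; row 3: 9/4 = 9/4. Minimum is 9/4 at row 3 (w3 leaves); pivot element 4.
Pivot on row 3; the obj-row RHS becomes 0 − (-1)·(9/4) = 9/4.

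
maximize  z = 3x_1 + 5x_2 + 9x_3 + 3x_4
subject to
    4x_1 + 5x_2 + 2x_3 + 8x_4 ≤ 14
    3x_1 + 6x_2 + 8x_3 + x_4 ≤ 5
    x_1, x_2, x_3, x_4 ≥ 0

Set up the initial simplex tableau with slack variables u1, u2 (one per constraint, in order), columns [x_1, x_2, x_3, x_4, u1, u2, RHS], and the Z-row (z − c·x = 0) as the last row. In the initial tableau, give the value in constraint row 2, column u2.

1

Slack u2 belongs to constraint 2; its column is the unit vector e_2, so the entry in row 2 is 1.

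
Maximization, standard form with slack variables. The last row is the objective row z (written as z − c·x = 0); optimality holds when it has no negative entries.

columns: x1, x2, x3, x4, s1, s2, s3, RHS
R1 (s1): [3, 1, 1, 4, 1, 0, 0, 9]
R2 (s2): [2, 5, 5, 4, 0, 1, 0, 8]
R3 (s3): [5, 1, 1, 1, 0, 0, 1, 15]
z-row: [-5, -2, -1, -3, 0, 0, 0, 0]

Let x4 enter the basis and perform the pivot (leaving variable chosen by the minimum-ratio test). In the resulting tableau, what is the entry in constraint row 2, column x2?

Ratio test on column x4 — row 1: 9/4 = 9/4; row 2: 8/4 = 2; row 3: 15/1 = 15. Minimum is 2 at row 2 (s2 leaves); pivot element 4.
Divide row 2 by 4; eliminate column x4 from the other rows.
In the new row 2, the x2 entry is the old entry divided by the pivot: 5/4 = 5/4.

5/4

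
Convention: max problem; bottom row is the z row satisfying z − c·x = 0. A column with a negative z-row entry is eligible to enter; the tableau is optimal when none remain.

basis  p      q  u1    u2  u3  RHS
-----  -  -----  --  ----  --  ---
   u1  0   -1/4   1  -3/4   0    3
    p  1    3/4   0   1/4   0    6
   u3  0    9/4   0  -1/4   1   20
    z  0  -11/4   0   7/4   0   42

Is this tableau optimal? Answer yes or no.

no

The z-row has a negative entry -11/4 in column q, so it is not optimal.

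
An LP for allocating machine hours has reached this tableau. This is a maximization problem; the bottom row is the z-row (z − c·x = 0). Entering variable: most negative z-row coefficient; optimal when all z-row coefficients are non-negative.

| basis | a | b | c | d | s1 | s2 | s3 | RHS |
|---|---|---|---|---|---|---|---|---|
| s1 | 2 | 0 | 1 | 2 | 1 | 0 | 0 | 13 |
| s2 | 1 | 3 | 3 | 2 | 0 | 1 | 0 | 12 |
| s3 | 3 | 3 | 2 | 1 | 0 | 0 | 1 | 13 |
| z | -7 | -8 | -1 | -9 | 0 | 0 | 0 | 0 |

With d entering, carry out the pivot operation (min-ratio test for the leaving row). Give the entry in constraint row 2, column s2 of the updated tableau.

1/2

Ratio test on column d — row 1: 13/2 = 13/2; row 2: 12/2 = 6; row 3: 13/1 = 13. Minimum is 6 at row 2 (s2 leaves); pivot element 2.
Divide row 2 by 2; eliminate column d from the other rows.
In the new row 2, the s2 entry is the old entry divided by the pivot: 1/2 = 1/2.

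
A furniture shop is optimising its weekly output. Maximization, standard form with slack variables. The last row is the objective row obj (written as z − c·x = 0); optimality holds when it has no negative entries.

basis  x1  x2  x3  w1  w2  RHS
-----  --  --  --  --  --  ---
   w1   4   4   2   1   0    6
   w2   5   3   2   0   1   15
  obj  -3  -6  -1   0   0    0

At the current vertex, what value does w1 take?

6

w1 is basic (row 1); its value is the RHS of that row, 6.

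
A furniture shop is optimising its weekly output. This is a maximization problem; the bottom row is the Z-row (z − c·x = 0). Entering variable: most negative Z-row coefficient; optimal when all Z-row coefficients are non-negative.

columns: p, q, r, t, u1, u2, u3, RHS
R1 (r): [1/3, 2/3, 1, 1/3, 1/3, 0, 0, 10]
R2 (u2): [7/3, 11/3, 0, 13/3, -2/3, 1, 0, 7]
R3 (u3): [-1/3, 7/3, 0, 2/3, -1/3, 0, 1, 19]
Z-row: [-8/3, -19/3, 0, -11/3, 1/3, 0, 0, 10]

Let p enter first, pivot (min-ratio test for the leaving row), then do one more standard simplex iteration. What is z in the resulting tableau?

Ratio test on column p — row 1: 10/(1/3) = 30; row 2: 7/(7/3) = 3; row 3: entry -1/3 ≤ 0. Minimum is 3 at row 2 (u2 leaves); pivot element 7/3.
Pivot on row 2; the Z-row RHS becomes 10 − (-8/3)·3 = 18.
Next entering variable (most negative Z-row entry -15/7): q.
Ratio test on column q — row 1: 9/(1/7) = 63; row 2: 3/(11/7) = 21/11; row 3: 20/(20/7) = 7. Minimum is 21/11 at row 2 (p leaves); pivot element 11/7.
After the second pivot the Z-row RHS is 18 − (-15/7)·(21/11) = 243/11.

243/11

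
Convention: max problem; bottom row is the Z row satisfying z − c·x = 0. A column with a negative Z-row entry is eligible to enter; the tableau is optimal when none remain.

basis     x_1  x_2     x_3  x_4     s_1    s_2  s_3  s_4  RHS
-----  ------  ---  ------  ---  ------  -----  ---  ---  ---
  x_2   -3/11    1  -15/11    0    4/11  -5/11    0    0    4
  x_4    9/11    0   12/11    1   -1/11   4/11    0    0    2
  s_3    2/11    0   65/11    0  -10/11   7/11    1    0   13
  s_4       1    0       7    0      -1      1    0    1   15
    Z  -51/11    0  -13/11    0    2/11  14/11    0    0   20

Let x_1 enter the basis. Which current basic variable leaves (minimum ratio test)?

x_4

Column x_1 entries and ratios — x_2: -3/11 ≤ 0, skip; x_4: 2/(9/11) = 22/9; s_3: 13/(2/11) = 143/2; s_4: 15/1 = 15.
Smallest ratio is 22/9 in the row of x_4, so x_4 leaves.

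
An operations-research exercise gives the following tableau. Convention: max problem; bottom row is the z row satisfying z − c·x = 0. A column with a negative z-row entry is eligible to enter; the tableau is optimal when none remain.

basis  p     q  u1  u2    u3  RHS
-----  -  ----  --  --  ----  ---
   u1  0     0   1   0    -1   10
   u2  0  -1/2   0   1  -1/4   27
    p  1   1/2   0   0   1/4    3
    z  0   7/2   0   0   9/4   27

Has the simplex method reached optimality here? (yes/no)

Every z-row coefficient is ≥ 0, so the tableau is optimal.

yes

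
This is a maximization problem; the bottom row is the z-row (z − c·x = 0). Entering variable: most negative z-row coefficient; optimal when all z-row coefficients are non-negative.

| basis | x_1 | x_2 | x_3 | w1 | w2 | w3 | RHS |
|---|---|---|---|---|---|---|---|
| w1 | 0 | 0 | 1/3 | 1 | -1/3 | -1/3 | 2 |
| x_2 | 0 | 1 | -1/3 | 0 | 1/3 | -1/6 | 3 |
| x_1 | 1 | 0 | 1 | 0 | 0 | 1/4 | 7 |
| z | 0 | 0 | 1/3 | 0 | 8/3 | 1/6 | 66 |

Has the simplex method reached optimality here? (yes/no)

Every z-row coefficient is ≥ 0, so the tableau is optimal.

yes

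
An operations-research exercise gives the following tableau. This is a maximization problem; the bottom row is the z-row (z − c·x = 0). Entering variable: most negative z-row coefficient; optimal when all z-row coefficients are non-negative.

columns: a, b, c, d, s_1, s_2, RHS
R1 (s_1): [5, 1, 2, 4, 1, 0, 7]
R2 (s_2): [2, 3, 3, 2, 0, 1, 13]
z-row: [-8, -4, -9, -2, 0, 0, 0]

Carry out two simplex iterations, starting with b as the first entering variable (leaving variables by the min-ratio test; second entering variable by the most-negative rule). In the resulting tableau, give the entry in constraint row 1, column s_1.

Ratio test on column b — row 1: 7/1 = 7; row 2: 13/3 = 13/3. Minimum is 13/3 at row 2 (s_2 leaves); pivot element 3.
Divide row 2 by 3; eliminate column b from the other rows.
Second iteration: most negative z-row entry is -16/3 in column a, so a enters.
Ratio test on column a — row 1: (8/3)/(13/3) = 8/13; row 2: (13/3)/(2/3) = 13/2. Minimum is 8/13 at row 1 (s_1 leaves); pivot element 13/3.
Divide row 1 by 13/3; eliminate column a from the other rows.
After both pivots, the entry at constraint row 1, column s_1 is 3/13.

3/13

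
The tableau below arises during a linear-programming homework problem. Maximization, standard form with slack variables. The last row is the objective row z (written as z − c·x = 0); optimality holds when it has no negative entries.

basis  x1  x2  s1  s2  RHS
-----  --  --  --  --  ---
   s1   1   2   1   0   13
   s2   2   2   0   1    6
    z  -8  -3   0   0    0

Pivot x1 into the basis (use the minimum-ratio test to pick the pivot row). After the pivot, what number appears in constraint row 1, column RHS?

Ratio test on column x1 — row 1: 13/1 = 13; row 2: 6/2 = 3. Minimum is 3 at row 2 (s2 leaves); pivot element 2.
Divide row 2 by 2; eliminate column x1 from the other rows.
Row 1 update in column RHS: 13 − 1·3 = 10.

10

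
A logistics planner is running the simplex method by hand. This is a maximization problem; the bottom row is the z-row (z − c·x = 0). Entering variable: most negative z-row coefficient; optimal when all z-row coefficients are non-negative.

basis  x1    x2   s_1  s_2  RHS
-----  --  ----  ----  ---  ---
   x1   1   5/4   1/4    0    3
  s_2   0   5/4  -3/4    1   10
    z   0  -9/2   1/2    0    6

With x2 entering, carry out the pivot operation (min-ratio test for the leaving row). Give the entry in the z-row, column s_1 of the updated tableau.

Ratio test on column x2 — row 1: 3/(5/4) = 12/5; row 2: 10/(5/4) = 8. Minimum is 12/5 at row 1 (x1 leaves); pivot element 5/4.
Divide row 1 by 5/4; eliminate column x2 from the other rows.
z-row update in column s_1: 1/2 − (-9/2)·(1/5) = 7/5.

7/5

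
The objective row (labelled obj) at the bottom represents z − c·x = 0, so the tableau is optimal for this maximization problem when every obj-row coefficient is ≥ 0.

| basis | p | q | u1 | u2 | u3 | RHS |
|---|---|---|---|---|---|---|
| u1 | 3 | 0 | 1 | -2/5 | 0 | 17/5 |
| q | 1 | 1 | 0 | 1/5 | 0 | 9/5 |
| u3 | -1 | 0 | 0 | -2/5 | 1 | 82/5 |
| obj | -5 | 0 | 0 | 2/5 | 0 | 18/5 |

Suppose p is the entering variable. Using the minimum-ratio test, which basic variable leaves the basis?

u1

Column p entries and ratios — u1: (17/5)/3 = 17/15; q: (9/5)/1 = 9/5; u3: -1 ≤ 0, skip.
Smallest ratio is 17/15 in the row of u1, so u1 leaves.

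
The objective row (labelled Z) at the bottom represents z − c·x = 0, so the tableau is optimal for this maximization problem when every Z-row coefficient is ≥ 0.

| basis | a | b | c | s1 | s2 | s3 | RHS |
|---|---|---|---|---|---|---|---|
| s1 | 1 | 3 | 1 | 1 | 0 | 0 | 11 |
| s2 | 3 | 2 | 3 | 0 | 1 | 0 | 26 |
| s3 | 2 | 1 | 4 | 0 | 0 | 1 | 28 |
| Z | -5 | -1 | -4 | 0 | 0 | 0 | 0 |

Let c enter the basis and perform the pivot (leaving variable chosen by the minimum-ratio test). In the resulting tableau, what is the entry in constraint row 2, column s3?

Ratio test on column c — row 1: 11/1 = 11; row 2: 26/3 = 26/3; row 3: 28/4 = 7. Minimum is 7 at row 3 (s3 leaves); pivot element 4.
Divide row 3 by 4; eliminate column c from the other rows.
Row 2 update in column s3: 0 − 3·(1/4) = -3/4.

-3/4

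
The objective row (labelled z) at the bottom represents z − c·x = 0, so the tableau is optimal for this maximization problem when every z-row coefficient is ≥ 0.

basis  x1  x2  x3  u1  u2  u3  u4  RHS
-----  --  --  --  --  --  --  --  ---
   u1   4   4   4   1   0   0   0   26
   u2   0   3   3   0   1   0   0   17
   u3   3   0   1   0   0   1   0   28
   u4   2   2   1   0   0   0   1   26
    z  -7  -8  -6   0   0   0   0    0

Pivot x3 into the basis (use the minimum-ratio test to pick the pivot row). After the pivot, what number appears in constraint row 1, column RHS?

Ratio test on column x3 — row 1: 26/4 = 13/2; row 2: 17/3 = 17/3; row 3: 28/1 = 28; row 4: 26/1 = 26. Minimum is 17/3 at row 2 (u2 leaves); pivot element 3.
Divide row 2 by 3; eliminate column x3 from the other rows.
Row 1 update in column RHS: 26 − 4·(17/3) = 10/3.

10/3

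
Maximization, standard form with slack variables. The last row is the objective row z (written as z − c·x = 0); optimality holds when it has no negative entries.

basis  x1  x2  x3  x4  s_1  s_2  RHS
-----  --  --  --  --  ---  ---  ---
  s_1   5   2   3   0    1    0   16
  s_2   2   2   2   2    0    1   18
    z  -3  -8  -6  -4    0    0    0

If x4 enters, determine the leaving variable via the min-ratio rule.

s_2

Column x4 entries and ratios — s_1: 0 ≤ 0, skip; s_2: 18/2 = 9.
Smallest ratio is 9 in the row of s_2, so s_2 leaves.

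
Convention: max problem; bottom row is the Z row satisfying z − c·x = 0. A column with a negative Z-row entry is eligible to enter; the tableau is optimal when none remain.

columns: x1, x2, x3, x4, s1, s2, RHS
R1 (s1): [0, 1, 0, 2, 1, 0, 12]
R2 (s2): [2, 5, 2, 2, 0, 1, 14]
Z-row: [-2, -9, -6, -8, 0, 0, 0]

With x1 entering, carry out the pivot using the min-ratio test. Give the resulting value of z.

14

Ratio test on column x1 — row 1: entry 0 ≤ 0; row 2: 14/2 = 7. Minimum is 7 at row 2 (s2 leaves); pivot element 2.
Pivot on row 2; the Z-row RHS becomes 0 − (-2)·7 = 14.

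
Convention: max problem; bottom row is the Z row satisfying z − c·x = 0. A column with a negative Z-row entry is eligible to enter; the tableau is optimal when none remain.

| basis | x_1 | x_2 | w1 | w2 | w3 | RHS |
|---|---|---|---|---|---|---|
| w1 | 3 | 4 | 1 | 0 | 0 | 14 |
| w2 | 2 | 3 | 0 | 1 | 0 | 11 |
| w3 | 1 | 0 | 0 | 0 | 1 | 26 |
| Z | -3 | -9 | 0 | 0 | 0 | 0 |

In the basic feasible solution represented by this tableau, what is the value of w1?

14

w1 is basic (row 1); its value is the RHS of that row, 14.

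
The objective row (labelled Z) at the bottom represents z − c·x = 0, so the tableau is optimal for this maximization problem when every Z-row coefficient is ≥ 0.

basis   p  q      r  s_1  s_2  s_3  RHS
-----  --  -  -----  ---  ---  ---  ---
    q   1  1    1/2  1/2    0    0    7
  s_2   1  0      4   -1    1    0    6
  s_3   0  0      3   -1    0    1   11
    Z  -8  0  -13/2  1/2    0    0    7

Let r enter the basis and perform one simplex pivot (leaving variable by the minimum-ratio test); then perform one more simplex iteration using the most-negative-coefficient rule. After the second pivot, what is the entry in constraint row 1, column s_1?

Ratio test on column r — row 1: 7/(1/2) = 14; row 2: 6/4 = 3/2; row 3: 11/3 = 11/3. Minimum is 3/2 at row 2 (s_2 leaves); pivot element 4.
Divide row 2 by 4; eliminate column r from the other rows.
Second iteration: most negative Z-row entry is -51/8 in column p, so p enters.
Ratio test on column p — row 1: (25/4)/(7/8) = 50/7; row 2: (3/2)/(1/4) = 6; row 3: entry -3/4 ≤ 0. Minimum is 6 at row 2 (r leaves); pivot element 1/4.
Divide row 2 by 1/4; eliminate column p from the other rows.
After both pivots, the entry at constraint row 1, column s_1 is 3/2.

3/2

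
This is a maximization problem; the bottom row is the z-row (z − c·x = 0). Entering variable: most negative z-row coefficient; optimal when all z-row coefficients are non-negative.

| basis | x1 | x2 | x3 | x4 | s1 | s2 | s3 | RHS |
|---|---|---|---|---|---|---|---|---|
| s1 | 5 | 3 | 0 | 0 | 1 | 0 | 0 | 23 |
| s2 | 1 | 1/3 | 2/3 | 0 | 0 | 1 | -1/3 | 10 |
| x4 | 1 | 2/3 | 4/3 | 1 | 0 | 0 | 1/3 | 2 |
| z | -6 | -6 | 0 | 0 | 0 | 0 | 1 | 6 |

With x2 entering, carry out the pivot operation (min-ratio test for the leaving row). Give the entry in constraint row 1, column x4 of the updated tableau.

Ratio test on column x2 — row 1: 23/3 = 23/3; row 2: 10/(1/3) = 30; row 3: 2/(2/3) = 3. Minimum is 3 at row 3 (x4 leaves); pivot element 2/3.
Divide row 3 by 2/3; eliminate column x2 from the other rows.
Row 1 update in column x4: 0 − 3·(3/2) = -9/2.

-9/2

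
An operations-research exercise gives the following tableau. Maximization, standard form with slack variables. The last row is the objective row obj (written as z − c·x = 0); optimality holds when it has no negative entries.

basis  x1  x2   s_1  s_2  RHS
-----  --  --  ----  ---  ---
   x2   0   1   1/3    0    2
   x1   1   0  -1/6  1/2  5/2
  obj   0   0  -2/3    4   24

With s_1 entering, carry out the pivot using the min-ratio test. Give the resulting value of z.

Ratio test on column s_1 — row 1: 2/(1/3) = 6; row 2: entry -1/6 ≤ 0. Minimum is 6 at row 1 (x2 leaves); pivot element 1/3.
Pivot on row 1; the obj-row RHS becomes 24 − (-2/3)·6 = 28.

28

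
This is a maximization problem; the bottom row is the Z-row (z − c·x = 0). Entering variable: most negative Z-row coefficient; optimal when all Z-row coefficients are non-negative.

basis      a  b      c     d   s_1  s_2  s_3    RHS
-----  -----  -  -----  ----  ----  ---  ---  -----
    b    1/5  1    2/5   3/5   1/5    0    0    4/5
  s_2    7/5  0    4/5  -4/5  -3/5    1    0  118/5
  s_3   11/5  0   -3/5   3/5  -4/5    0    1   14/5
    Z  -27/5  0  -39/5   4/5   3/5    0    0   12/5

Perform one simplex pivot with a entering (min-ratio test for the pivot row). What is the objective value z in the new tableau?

Ratio test on column a — row 1: (4/5)/(1/5) = 4; row 2: (118/5)/(7/5) = 118/7; row 3: (14/5)/(11/5) = 14/11. Minimum is 14/11 at row 3 (s_3 leaves); pivot element 11/5.
Pivot on row 3; the Z-row RHS becomes 12/5 − (-27/5)·(14/11) = 102/11.

102/11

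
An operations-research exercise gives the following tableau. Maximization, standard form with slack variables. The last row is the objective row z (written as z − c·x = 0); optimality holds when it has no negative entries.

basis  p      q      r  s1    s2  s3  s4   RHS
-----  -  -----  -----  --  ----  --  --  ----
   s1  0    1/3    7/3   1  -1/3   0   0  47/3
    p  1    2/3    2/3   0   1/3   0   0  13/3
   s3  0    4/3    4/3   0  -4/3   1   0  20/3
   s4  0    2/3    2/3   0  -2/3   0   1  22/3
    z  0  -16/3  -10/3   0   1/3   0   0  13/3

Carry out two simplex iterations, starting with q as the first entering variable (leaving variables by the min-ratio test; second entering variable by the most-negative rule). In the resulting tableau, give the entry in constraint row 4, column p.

Ratio test on column q — row 1: (47/3)/(1/3) = 47; row 2: (13/3)/(2/3) = 13/2; row 3: (20/3)/(4/3) = 5; row 4: (22/3)/(2/3) = 11. Minimum is 5 at row 3 (s3 leaves); pivot element 4/3.
Divide row 3 by 4/3; eliminate column q from the other rows.
Second iteration: most negative z-row entry is -5 in column s2, so s2 enters.
Ratio test on column s2 — row 1: entry 0 ≤ 0; row 2: 1/1 = 1; row 3: entry -1 ≤ 0; row 4: entry 0 ≤ 0. Minimum is 1 at row 2 (p leaves); pivot element 1.
Divide row 2 by 1; eliminate column s2 from the other rows.
After both pivots, the entry at constraint row 4, column p is 0.

0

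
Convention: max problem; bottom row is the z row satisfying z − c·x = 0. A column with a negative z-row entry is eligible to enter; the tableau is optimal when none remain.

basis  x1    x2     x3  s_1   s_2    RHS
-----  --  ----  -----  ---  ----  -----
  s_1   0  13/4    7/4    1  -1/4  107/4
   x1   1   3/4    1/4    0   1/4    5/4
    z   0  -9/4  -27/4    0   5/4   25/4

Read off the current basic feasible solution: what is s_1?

s_1 is basic (row 1); its value is the RHS of that row, 107/4.

107/4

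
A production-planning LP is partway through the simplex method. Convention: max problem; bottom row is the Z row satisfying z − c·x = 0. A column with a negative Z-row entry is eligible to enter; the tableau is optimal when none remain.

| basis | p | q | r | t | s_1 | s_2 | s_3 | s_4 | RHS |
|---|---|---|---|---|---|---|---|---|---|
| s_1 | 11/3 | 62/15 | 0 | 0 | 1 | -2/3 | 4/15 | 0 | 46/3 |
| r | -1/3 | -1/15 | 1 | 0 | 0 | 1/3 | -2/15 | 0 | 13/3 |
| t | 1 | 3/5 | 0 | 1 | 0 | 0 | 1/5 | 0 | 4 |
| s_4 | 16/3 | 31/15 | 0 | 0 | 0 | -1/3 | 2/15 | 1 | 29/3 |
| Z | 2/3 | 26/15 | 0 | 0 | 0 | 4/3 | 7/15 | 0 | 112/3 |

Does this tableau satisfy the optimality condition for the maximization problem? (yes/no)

yes

Every Z-row coefficient is ≥ 0, so the tableau is optimal.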